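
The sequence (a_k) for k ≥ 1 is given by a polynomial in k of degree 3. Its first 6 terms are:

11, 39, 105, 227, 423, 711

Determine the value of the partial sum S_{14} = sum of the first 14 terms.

1st diffs: 28, 66, 122, 196, 288.
2nd diffs: 38, 56, 74, 92.
3rd diffs: 18, 18, 18 (constant).
Newton forward-difference form: a_k = 11 + 28·C(k-1,1) + 38·C(k-1,2) + 18·C(k-1,3).
Continuing: …, 1109, 1635, 2307, 3143, …, a_{14} = 8487.
Summing k = 1..14 (14 terms) gives 34552.

34552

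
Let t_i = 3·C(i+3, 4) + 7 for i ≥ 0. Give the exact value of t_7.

C(10, 4) = 210, so t_7 = 637.

637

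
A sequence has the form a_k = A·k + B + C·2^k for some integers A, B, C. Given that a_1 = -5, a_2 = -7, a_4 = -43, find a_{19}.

At k = 1, 2, 4: A + B + 2C = -5; 2A + B + 4C = -7; 4A + B + 16C = -43.
Subtracting the first from the second: A + 2C = -2.
Subtracting the second from the third: 2A + 12C = -36.
Solving: C = -4, A = 6, then B = -3.
Therefore a_{19} = 114 + (-3) + (-4)·524288 = -2097041.

-2097041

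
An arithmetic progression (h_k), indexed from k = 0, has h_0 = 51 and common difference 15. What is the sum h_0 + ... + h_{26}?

6642

h_k = 51 + (k - 0)·15.
h_{26} = 441; S = 27·(51 + 441)/2 = 6642.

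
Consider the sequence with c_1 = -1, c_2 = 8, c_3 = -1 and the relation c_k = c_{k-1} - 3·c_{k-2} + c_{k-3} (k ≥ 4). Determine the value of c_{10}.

140

Compute successive terms:
c_4 = -26, c_5 = -15, c_6 = 62, c_7 = 81, c_8 = -120, c_9 = -301, c_{10} = 140.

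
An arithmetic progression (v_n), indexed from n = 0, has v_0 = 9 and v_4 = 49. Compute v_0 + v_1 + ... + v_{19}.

Common difference d = (49 - 9) / (4 - 0) = 10.
v_n = 9 + (n - 0)·10.
v_{19} = 199; S = 20·(9 + 199)/2 = 2080.

2080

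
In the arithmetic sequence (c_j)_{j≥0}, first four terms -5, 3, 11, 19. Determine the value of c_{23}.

179

Common difference d = 8.
c_j = -5 + (j - 0)·8.
c_{23} = -5 + 23·8 = 179.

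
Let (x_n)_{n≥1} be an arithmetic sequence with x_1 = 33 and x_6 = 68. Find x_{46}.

348

Common difference d = (68 - 33) / (6 - 1) = 7.
x_n = 33 + (n - 1)·7.
x_{46} = 33 + 45·7 = 348.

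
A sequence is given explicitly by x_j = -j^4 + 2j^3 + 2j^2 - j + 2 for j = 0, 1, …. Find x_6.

x_6 = -1·6^4 + 2·6^3 + 2·6^2 - 1·6 + 2 = -796.

-796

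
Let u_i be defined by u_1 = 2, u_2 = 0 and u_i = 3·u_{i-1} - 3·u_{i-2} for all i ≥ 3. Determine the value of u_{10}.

u_3 = -6; u_4 = -18; u_5 = -36; u_6 = -54; u_7 = -54; u_8 = 0; u_9 = 162; u_{10} = 486.

486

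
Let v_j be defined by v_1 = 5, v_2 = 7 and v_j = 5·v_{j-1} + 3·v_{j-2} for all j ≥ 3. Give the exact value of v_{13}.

Iterate the recurrence:
v_3 = 50; v_4 = 271; v_5 = 1505; …; v_{10} = 7862167; v_{11} = 43567265; v_{12} = 241422826; v_{13} = 1337815925.

1337815925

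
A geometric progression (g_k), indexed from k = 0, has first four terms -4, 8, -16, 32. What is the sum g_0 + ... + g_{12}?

-10924

Common ratio r = -2.
g_k = (-4)·(-2)^(k-0).
S = (-4)·((-2)^13 - 1)/(-2 - 1) = (-4)·(-8192 - 1)/(-3) = -10924.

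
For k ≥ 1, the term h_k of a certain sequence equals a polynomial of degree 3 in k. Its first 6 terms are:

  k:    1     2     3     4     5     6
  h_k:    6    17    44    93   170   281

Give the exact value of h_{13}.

1st diffs: 11, 27, 49, 77, 111.
2nd diffs: 16, 22, 28, 34.
3rd diffs: 6, 6, 6 (constant).
So h_k = k^3 + 2k^2 - 2k + 5.
Evaluating at k = 13 gives h_{13} = 2514.

2514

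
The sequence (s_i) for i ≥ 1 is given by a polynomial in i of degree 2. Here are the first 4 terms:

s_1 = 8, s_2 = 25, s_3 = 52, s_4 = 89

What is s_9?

424

1st diffs: 17, 27, 37.
2nd diffs: 10, 10 (constant).
So s_i = 5i^2 + 2i + 1.
Evaluating at i = 9 gives s_9 = 424.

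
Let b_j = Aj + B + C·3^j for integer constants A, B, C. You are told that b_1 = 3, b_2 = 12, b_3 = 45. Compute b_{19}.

2324522877

Plug in j = 1, 2, 3: A + B + 3C = 3; 2A + B + 9C = 12; 3A + B + 27C = 45.
Subtracting the first from the second: A + 6C = 9.
Subtracting the second from the third: A + 18C = 33.
Solving: C = 2, A = -3, then B = 0.
Therefore b_{19} = -57 + 0 + 2·1162261467 = 2324522877.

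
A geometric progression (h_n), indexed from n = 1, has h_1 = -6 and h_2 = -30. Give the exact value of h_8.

Common ratio r = 5.
h_n = (-6)·5^(n-1).
h_8 = (-6)·5^7 = -468750.

-468750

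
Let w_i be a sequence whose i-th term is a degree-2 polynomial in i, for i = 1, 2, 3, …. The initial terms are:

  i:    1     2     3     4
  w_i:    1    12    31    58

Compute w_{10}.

1st diffs: 11, 19, 27.
2nd diffs: 8, 8 (constant).
Newton forward-difference form: w_i = 1 + 11·C(i-1,1) + 8·C(i-1,2).
At i = 10: i-1 = 9, so w_{10} = 1 + 99 + 288 = 388.

388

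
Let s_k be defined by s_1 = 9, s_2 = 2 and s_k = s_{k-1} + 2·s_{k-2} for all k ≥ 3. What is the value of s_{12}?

Compute successive terms:
s_3 = 20, s_4 = 24, s_5 = 64, s_6 = 112, s_7 = 240, s_8 = 464, s_9 = 944, s_{10} = 1872, s_{11} = 3760, s_{12} = 7504.
(Characteristic roots are 2 and -1.)

7504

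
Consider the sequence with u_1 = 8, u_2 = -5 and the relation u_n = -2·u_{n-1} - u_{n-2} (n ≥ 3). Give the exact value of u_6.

7

u_3 = 2  u_4 = 1  u_5 = -4  u_6 = 7.
(Characteristic roots are -1 and -1.)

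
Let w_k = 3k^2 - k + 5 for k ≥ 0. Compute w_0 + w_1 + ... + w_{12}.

1937

Over k = 0..12: Σk = 78, Σk² = 650.
Total = (3)·650 + (-1)·78 + (5)·13 = 1937.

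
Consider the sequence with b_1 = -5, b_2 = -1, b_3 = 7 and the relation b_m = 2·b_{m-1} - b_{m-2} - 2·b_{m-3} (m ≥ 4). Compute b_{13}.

Compute successive terms:
b_4 = 25, b_5 = 45, b_6 = 51, b_7 = 7, b_8 = -127, b_9 = -363, b_{10} = -613, b_{11} = -609, b_{12} = 121, b_{13} = 2077.

2077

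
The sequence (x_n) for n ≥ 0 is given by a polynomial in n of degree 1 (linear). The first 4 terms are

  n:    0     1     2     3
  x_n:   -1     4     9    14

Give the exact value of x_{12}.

59

1st diffs: 5, 5, 5 (constant).
So x_n = 5n - 1.
Evaluating at n = 12 gives x_{12} = 59.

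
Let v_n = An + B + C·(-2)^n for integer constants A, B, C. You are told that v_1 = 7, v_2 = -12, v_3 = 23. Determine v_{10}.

Plug in n = 1, 2, 3: A + B - 2C = 7; 2A + B + 4C = -12; 3A + B - 8C = 23.
Subtracting the first from the second: A + 6C = -19.
Subtracting the second from the third: A - 12C = 35.
Solving: C = -3, A = -1, then B = 2.
Therefore v_{10} = -10 + 2 + (-3)·1024 = -3080.

-3080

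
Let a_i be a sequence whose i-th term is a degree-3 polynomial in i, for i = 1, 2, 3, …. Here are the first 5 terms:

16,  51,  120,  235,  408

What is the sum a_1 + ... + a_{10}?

8335

1st diffs: 35, 69, 115, 173.
2nd diffs: 34, 46, 58.
3rd diffs: 12, 12 (constant).
So a_i = 2i^3 + 5i^2 + 6i + 3.
Continuing: …, 651, 976, 1395, 1920, …, a_{10} = 2563.
Summing i = 1..10 (10 terms) gives 8335.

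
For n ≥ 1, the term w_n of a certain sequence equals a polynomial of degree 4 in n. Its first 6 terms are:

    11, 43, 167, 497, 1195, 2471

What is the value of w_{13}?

1st diffs: 32, 124, 330, 698, 1276.
2nd diffs: 92, 206, 368, 578.
3rd diffs: 114, 162, 210.
4th diffs: 48, 48 (constant).
Newton forward-difference form: w_n = 11 + 32·C(n-1,1) + 92·C(n-1,2) + 114·C(n-1,3) + 48·C(n-1,4).
At n = 13: n-1 = 12, so w_{13} = 11 + 384 + 6072 + 25080 + 23760 = 55307.

55307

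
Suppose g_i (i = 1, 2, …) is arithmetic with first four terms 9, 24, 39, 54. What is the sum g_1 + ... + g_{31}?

7254

Common difference d = 15.
g_i = 9 + (i - 1)·15.
g_{31} = 459; S = 31·(9 + 459)/2 = 7254.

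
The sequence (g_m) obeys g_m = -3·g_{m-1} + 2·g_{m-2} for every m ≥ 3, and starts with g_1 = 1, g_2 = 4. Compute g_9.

-21590

g_3 = -10  g_4 = 38  g_5 = -134  g_6 = 478  g_7 = -1702  g_8 = 6062  g_9 = -21590.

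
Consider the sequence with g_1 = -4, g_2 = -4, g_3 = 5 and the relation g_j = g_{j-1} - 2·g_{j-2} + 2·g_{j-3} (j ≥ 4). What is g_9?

g_4 = 5;  g_5 = -13;  g_6 = -13;  g_7 = 23;  g_8 = 23;  g_9 = -49.

-49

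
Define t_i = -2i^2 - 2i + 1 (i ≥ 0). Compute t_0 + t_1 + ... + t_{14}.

-2225

Over i = 0..14: Σi = 105, Σi² = 1015.
Total = (-2)·1015 + (-2)·105 + (1)·15 = -2225.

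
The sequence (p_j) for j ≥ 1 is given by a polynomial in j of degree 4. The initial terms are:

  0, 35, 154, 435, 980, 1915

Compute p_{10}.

12915

1st diffs: 35, 119, 281, 545, 935.
2nd diffs: 84, 162, 264, 390.
3rd diffs: 78, 102, 126.
4th diffs: 24, 24 (constant).
Newton forward-difference form: p_j = 35·C(j-1,1) + 84·C(j-1,2) + 78·C(j-1,3) + 24·C(j-1,4).
At j = 10: j-1 = 9, so p_{10} = 315 + 3024 + 6552 + 3024 = 12915.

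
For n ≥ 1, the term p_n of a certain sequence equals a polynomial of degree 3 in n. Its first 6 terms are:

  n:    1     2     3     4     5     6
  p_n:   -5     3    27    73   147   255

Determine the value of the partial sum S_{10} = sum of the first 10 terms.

1st diffs: 8, 24, 46, 74, 108.
2nd diffs: 16, 22, 28, 34.
3rd diffs: 6, 6, 6 (constant).
So p_n = n^3 + 2n^2 - 5n - 3.
Continuing: 403, 597, 843, 1147.
Summing n = 1..10 (10 terms) gives 3490.

3490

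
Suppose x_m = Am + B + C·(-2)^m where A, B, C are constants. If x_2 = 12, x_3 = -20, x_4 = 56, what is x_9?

The three given values yield: 2A + B + 4C = 12; 3A + B - 8C = -20; 4A + B + 16C = 56.
Subtracting the first from the second: A - 12C = -32.
Subtracting the second from the third: A + 24C = 76.
Solving: C = 3, A = 4, then B = -8.
Therefore x_9 = 36 + (-8) + 3·(-512) = -1508.

-1508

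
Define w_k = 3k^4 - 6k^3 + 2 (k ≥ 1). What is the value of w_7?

5147

w_7 = 3·7^4 - 6·7^3 + 2 = 5147.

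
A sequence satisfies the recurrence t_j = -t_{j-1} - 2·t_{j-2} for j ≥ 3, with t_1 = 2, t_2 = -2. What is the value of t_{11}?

t_3 = -2, t_4 = 6, t_5 = -2, t_6 = -10, t_7 = 14, t_8 = 6, t_9 = -34, t_{10} = 22, t_{11} = 46.

46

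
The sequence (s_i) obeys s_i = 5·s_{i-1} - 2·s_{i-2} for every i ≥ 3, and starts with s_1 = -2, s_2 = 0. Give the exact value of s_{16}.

1638375460

Compute successive terms:
s_3 = 4;  s_4 = 20;  s_5 = 92;  …;  s_{13} = 17261372;  s_{14} = 78738660;  s_{15} = 359170556;  s_{16} = 1638375460.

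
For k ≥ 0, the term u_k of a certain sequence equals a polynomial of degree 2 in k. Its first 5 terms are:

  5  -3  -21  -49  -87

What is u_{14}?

-1017

1st diffs: -8, -18, -28, -38.
2nd diffs: -10, -10, -10 (constant).
Newton forward-difference form: u_k = 5 + (-8)·C(k,1) + (-10)·C(k,2).
At k = 14: k = 14, so u_{14} = 5 - 112 - 910 = -1017.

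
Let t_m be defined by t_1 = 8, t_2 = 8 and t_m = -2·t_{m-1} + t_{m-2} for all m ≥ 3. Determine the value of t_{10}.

Step forward from the initial values:
t_3 = -8  t_4 = 24  t_5 = -56  t_6 = 136  t_7 = -328  t_8 = 792  t_9 = -1912  t_{10} = 4616.

4616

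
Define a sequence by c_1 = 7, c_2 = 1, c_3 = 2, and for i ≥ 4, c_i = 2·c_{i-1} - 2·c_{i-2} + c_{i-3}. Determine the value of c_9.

Applying the relation repeatedly:
c_4 = 9; c_5 = 15; c_6 = 14; c_7 = 7; c_8 = 1; c_9 = 2.

2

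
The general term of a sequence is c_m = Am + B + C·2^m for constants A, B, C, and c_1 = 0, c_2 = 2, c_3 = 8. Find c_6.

114

The three given values yield: A + B + 2C = 0; 2A + B + 4C = 2; 3A + B + 8C = 8.
Subtracting the first from the second: A + 2C = 2.
Subtracting the second from the third: A + 4C = 6.
Solving: C = 2, A = -2, then B = -2.
So c_m = -2·m + (-2) + 2·2^m; at m=6 this is 114.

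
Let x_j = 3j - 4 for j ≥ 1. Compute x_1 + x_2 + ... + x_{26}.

949

Over j = 1..26: Σj = 351.
Total = (3)·351 + (-4)·26 = 949.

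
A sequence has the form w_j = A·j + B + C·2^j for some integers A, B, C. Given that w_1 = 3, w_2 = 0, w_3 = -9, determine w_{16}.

-196554

The three given values yield: A + B + 2C = 3; 2A + B + 4C = 0; 3A + B + 8C = -9.
Subtracting the first from the second: A + 2C = -3.
Subtracting the second from the third: A + 4C = -9.
Solving: C = -3, A = 3, then B = 6.
Hence w_{16} = 3·16 + 6 + (-3)·65536 = -196554.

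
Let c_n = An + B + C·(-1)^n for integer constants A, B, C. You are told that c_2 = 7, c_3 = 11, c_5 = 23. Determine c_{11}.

59

Plug in n = 2, 3, 5: 2A + B + C = 7; 3A + B - C = 11; 5A + B - C = 23.
Subtracting the first from the second: A - 2C = 4.
Subtracting the second from the third: 2A = 12.
Solving: C = 1, A = 6, then B = -6.
Hence c_{11} = 6·11 + (-6) + 1·(-1) = 59.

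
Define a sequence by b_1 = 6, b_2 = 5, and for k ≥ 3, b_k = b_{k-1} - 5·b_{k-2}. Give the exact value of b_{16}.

405950

Compute successive terms:
b_3 = -25; b_4 = -50; b_5 = 75; …; b_{13} = -91050; b_{14} = 12325; b_{15} = 467575; b_{16} = 405950.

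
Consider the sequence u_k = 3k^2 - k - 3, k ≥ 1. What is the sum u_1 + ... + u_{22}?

11066

Over k = 1..22: Σk = 253, Σk² = 3795.
Total = (3)·3795 + (-1)·253 + (-3)·22 = 11066.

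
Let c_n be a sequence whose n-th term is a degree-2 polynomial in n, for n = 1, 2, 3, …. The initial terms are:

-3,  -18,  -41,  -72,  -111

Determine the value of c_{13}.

-711

1st diffs: -15, -23, -31, -39.
2nd diffs: -8, -8, -8 (constant).
So c_n = -4n^2 - 3n + 4.
Evaluating at n = 13 gives c_{13} = -711.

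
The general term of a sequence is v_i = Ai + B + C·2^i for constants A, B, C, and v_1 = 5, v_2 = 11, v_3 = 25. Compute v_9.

The three given values yield: A + B + 2C = 5; 2A + B + 4C = 11; 3A + B + 8C = 25.
Subtracting the first from the second: A + 2C = 6.
Subtracting the second from the third: A + 4C = 14.
Solving: C = 4, A = -2, then B = -1.
So v_i = -2·i + (-1) + 4·2^i; at i=9 this is 2029.

2029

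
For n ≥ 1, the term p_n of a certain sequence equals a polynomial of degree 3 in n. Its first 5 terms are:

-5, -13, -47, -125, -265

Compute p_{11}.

1st diffs: -8, -34, -78, -140.
2nd diffs: -26, -44, -62.
3rd diffs: -18, -18 (constant).
Newton forward-difference form: p_n = -5 + (-8)·C(n-1,1) + (-26)·C(n-1,2) + (-18)·C(n-1,3).
At n = 11: n-1 = 10, so p_{11} = -5 - 80 - 1170 - 2160 = -3415.

-3415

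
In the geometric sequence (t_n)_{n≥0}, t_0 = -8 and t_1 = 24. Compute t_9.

Common ratio r = -3.
t_n = (-8)·(-3)^(n-0).
t_9 = (-8)·(-3)^9 = 157464.

157464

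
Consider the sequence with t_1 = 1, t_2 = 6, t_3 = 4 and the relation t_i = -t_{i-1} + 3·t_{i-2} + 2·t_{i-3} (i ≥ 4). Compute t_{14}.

Applying the relation repeatedly:
t_4 = 16  t_5 = 8  t_6 = 48  …  t_{11} = -296  t_{12} = 1744  t_{13} = -1624  t_{14} = 6264.

6264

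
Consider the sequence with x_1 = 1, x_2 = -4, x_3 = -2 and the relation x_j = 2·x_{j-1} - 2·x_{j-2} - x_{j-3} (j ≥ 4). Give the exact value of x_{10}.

Iterate the recurrence:
x_4 = 3, x_5 = 14, x_6 = 24, x_7 = 17, x_8 = -28, x_9 = -114, x_{10} = -189.

-189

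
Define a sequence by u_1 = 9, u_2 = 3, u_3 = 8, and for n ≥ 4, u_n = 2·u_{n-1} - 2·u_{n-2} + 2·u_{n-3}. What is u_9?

216

u_4 = 28;  u_5 = 46;  u_6 = 52;  u_7 = 68;  u_8 = 124;  u_9 = 216.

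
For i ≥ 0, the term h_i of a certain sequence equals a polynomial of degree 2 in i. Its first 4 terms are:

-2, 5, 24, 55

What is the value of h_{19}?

2183

1st diffs: 7, 19, 31.
2nd diffs: 12, 12 (constant).
So h_i = 6i^2 + i - 2.
Evaluating at i = 19 gives h_{19} = 2183.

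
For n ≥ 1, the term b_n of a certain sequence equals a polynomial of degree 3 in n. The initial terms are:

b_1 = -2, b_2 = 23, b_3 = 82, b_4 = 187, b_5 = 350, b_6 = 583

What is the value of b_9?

1st diffs: 25, 59, 105, 163, 233.
2nd diffs: 34, 46, 58, 70.
3rd diffs: 12, 12, 12 (constant).
So b_n = 2n^3 + 5n^2 - 4n - 5.
Evaluating at n = 9 gives b_9 = 1822.

1822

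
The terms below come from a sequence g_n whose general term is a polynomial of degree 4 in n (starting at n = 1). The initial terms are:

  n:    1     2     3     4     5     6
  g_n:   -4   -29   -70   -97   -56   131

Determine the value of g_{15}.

33134

1st diffs: -25, -41, -27, 41, 187.
2nd diffs: -16, 14, 68, 146.
3rd diffs: 30, 54, 78.
4th diffs: 24, 24 (constant).
Newton forward-difference form: g_n = -4 + (-25)·C(n-1,1) + (-16)·C(n-1,2) + 30·C(n-1,3) + 24·C(n-1,4).
At n = 15: n-1 = 14, so g_{15} = -4 - 350 - 1456 + 10920 + 24024 = 33134.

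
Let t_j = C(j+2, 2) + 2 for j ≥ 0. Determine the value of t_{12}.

93

C(14, 2) = 91, so t_{12} = 93.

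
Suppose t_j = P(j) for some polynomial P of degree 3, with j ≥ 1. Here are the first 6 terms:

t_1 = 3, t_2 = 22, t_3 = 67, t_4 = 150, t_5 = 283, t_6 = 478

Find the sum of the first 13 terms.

17537

1st diffs: 19, 45, 83, 133, 195.
2nd diffs: 26, 38, 50, 62.
3rd diffs: 12, 12, 12 (constant).
Newton forward-difference form: t_j = 3 + 19·C(j-1,1) + 26·C(j-1,2) + 12·C(j-1,3).
Continuing: …, 747, 1102, 1555, 2118, …, t_{13} = 4587.
Summing j = 1..13 (13 terms) gives 17537.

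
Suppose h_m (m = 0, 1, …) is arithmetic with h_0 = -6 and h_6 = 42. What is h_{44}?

346

Common difference d = (42 - (-6)) / (6 - 0) = 8.
h_m = -6 + (m - 0)·8.
h_{44} = -6 + 44·8 = 346.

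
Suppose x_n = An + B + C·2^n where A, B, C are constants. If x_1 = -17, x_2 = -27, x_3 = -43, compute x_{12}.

Plug in n = 1, 2, 3: A + B + 2C = -17; 2A + B + 4C = -27; 3A + B + 8C = -43.
Subtracting the first from the second: A + 2C = -10.
Subtracting the second from the third: A + 4C = -16.
Solving: C = -3, A = -4, then B = -7.
So x_n = -4·n + (-7) + (-3)·2^n; at n=12 this is -12343.

-12343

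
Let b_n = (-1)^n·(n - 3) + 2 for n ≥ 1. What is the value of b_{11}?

-6

(-1)^11 = -1; n - 3 at n=11 is 8; so b_{11} = -6.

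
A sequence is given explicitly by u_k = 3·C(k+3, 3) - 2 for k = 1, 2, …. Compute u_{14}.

C(17, 3) = 680, so u_{14} = 2038.

2038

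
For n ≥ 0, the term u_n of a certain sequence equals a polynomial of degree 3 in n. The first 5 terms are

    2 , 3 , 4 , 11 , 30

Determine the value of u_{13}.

1st diffs: 1, 1, 7, 19.
2nd diffs: 0, 6, 12.
3rd diffs: 6, 6 (constant).
Newton forward-difference form: u_n = 2 + 1·C(n,1) + 6·C(n,3).
At n = 13: n = 13, so u_{13} = 2 + 13 + 1716 = 1731.

1731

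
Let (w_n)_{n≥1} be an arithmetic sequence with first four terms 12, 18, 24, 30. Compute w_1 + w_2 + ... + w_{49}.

7644

Common difference d = 6.
w_n = 12 + (n - 1)·6.
w_{49} = 300; S = 49·(12 + 300)/2 = 7644.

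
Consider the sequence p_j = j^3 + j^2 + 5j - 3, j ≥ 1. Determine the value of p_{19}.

p_{19} = 1·19^3 + 1·19^2 + 5·19 - 3 = 7312.

7312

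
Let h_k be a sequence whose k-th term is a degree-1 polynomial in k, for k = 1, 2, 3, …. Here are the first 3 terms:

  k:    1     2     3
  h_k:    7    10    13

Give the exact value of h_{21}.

67

1st diffs: 3, 3 (constant).
So h_k = 3k + 4.
Evaluating at k = 21 gives h_{21} = 67.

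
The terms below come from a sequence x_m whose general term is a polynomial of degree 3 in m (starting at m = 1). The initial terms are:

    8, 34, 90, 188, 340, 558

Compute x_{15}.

1st diffs: 26, 56, 98, 152, 218.
2nd diffs: 30, 42, 54, 66.
3rd diffs: 12, 12, 12 (constant).
Newton forward-difference form: x_m = 8 + 26·C(m-1,1) + 30·C(m-1,2) + 12·C(m-1,3).
At m = 15: m-1 = 14, so x_{15} = 8 + 364 + 2730 + 4368 = 7470.

7470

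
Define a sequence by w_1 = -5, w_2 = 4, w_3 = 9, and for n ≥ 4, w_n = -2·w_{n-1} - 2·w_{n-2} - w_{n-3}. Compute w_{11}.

20

w_4 = -21, w_5 = 20, w_6 = -7, w_7 = -5, w_8 = 4, w_9 = 9, w_{10} = -21, w_{11} = 20.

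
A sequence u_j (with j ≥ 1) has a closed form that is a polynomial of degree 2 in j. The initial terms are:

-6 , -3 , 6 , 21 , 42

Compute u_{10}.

1st diffs: 3, 9, 15, 21.
2nd diffs: 6, 6, 6 (constant).
Newton forward-difference form: u_j = -6 + 3·C(j-1,1) + 6·C(j-1,2).
At j = 10: j-1 = 9, so u_{10} = -6 + 27 + 216 = 237.

237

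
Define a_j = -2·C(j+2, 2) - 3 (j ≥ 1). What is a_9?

C(11, 2) = 55, so a_9 = -113.

-113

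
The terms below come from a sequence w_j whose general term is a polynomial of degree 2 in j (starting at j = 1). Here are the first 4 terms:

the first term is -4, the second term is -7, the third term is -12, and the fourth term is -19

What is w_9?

1st diffs: -3, -5, -7.
2nd diffs: -2, -2 (constant).
So w_j = -j^2 - 3.
Evaluating at j = 9 gives w_9 = -84.

-84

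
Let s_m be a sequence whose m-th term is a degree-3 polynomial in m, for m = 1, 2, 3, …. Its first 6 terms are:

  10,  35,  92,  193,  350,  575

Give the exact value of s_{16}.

9205

1st diffs: 25, 57, 101, 157, 225.
2nd diffs: 32, 44, 56, 68.
3rd diffs: 12, 12, 12 (constant).
Newton forward-difference form: s_m = 10 + 25·C(m-1,1) + 32·C(m-1,2) + 12·C(m-1,3).
At m = 16: m-1 = 15, so s_{16} = 10 + 375 + 3360 + 5460 = 9205.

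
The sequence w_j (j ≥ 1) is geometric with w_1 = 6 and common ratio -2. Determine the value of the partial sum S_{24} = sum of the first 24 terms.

-33554430

w_j = 6·(-2)^(j-1).
S = 6·((-2)^24 - 1)/(-2 - 1) = 6·(16777216 - 1)/(-3) = -33554430.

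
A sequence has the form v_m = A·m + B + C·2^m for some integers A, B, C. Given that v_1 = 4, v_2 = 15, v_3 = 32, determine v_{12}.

At m = 1, 2, 3: A + B + 2C = 4; 2A + B + 4C = 15; 3A + B + 8C = 32.
Subtracting the first from the second: A + 2C = 11.
Subtracting the second from the third: A + 4C = 17.
Solving: C = 3, A = 5, then B = -7.
So v_m = 5·m + (-7) + 3·2^m; at m=12 this is 12341.

12341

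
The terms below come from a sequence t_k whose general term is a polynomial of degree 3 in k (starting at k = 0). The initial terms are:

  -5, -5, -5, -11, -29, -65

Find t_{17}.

-4085

1st diffs: 0, 0, -6, -18, -36.
2nd diffs: 0, -6, -12, -18.
3rd diffs: -6, -6, -6 (constant).
Newton forward-difference form: t_k = -5 + (-6)·C(k,3).
At k = 17: k = 17, so t_{17} = -5 - 4080 = -4085.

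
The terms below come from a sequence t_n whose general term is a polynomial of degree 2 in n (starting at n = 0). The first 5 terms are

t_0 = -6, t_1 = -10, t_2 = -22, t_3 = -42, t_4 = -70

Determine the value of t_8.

1st diffs: -4, -12, -20, -28.
2nd diffs: -8, -8, -8 (constant).
Newton forward-difference form: t_n = -6 + (-4)·C(n,1) + (-8)·C(n,2).
At n = 8: n = 8, so t_8 = -6 - 32 - 224 = -262.

-262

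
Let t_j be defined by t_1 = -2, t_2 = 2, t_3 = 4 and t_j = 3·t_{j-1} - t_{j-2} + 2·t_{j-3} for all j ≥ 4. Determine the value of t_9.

1348

Applying the relation repeatedly:
t_4 = 6, t_5 = 18, t_6 = 56, t_7 = 162, t_8 = 466, t_9 = 1348.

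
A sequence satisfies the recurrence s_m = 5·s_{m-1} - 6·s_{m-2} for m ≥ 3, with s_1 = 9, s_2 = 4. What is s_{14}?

-22132106

Iterate the recurrence:
s_3 = -34; s_4 = -194; s_5 = -766; …; s_{11} = -803134; s_{12} = -2432954; s_{13} = -7345966; s_{14} = -22132106.
(Characteristic roots are 3 and 2.)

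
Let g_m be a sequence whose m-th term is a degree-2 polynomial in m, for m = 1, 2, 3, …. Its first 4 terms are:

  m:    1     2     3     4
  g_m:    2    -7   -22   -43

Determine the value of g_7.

-142

1st diffs: -9, -15, -21.
2nd diffs: -6, -6 (constant).
Newton forward-difference form: g_m = 2 + (-9)·C(m-1,1) + (-6)·C(m-1,2).
At m = 7: m-1 = 6, so g_7 = 2 - 54 - 90 = -142.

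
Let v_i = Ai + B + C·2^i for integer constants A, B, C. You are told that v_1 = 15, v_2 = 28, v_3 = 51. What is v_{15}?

Write the equations: A + B + 2C = 15; 2A + B + 4C = 28; 3A + B + 8C = 51.
Subtracting the first from the second: A + 2C = 13.
Subtracting the second from the third: A + 4C = 23.
Solving: C = 5, A = 3, then B = 2.
Hence v_{15} = 3·15 + 2 + 5·32768 = 163887.

163887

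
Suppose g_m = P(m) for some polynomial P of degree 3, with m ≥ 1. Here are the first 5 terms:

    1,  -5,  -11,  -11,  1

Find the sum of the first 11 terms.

1st diffs: -6, -6, 0, 12.
2nd diffs: 0, 6, 12.
3rd diffs: 6, 6 (constant).
So g_m = m^3 - 6m^2 + 5m + 1.
Continuing: …, 31, 85, 169, 289, …, g_{11} = 661.
Summing m = 1..11 (11 terms) gives 1661.

1661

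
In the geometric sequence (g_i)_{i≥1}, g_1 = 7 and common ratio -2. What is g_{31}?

g_i = 7·(-2)^(i-1).
g_{31} = 7·(-2)^30 = 7516192768.

7516192768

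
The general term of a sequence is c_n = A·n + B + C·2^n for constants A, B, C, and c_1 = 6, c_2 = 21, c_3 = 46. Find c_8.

The three given values yield: A + B + 2C = 6; 2A + B + 4C = 21; 3A + B + 8C = 46.
Subtracting the first from the second: A + 2C = 15.
Subtracting the second from the third: A + 4C = 25.
Solving: C = 5, A = 5, then B = -9.
Therefore c_8 = 40 + (-9) + 5·256 = 1311.

1311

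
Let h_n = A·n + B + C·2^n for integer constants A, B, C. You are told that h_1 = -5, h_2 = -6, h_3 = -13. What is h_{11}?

At n = 1, 2, 3: A + B + 2C = -5; 2A + B + 4C = -6; 3A + B + 8C = -13.
Subtracting the first from the second: A + 2C = -1.
Subtracting the second from the third: A + 4C = -7.
Solving: C = -3, A = 5, then B = -4.
Hence h_{11} = 5·11 + (-4) + (-3)·2048 = -6093.

-6093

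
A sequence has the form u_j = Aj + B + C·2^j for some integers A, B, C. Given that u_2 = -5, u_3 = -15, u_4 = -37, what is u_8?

-749

Plug in j = 2, 3, 4: 2A + B + 4C = -5; 3A + B + 8C = -15; 4A + B + 16C = -37.
Subtracting the first from the second: A + 4C = -10.
Subtracting the second from the third: A + 8C = -22.
Solving: C = -3, A = 2, then B = 3.
Therefore u_8 = 16 + 3 + (-3)·256 = -749.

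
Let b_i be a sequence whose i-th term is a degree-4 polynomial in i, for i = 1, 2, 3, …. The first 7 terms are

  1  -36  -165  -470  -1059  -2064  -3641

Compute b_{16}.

-81194

1st diffs: -37, -129, -305, -589, -1005, -1577.
2nd diffs: -92, -176, -284, -416, -572.
3rd diffs: -84, -108, -132, -156.
4th diffs: -24, -24, -24 (constant).
So b_i = -i^4 - 4i^3 + 3i^2 - 3i + 6.
Evaluating at i = 16 gives b_{16} = -81194.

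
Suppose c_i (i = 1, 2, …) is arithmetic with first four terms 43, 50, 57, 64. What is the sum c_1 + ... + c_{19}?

Common difference d = 7.
c_i = 43 + (i - 1)·7.
c_{19} = 169; S = 19·(43 + 169)/2 = 2014.

2014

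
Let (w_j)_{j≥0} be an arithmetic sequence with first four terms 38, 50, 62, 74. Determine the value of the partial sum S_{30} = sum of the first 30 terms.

Common difference d = 12.
w_j = 38 + (j - 0)·12.
w_{29} = 386; S = 30·(38 + 386)/2 = 6360.

6360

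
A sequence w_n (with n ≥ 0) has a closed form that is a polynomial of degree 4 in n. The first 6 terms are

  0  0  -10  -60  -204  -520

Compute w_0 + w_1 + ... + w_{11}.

-36058

1st diffs: 0, -10, -50, -144, -316.
2nd diffs: -10, -40, -94, -172.
3rd diffs: -30, -54, -78.
4th diffs: -24, -24 (constant).
Newton forward-difference form: w_n = (-10)·C(n,2) + (-30)·C(n,3) + (-24)·C(n,4).
Continuing: …, -1110, -2100, -3640, -5904, …, w_{11} = -13420.
Summing n = 0..11 (12 terms) gives -36058.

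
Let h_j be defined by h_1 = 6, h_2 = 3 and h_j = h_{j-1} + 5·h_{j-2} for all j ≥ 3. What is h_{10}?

30288

Step forward from the initial values:
h_3 = 33; h_4 = 48; h_5 = 213; h_6 = 453; h_7 = 1518; h_8 = 3783; h_9 = 11373; h_{10} = 30288.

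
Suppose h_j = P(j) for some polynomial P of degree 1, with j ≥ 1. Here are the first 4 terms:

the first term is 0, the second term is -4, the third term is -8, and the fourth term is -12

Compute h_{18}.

-68

1st diffs: -4, -4, -4 (constant).
So h_j = -4j + 4.
Evaluating at j = 18 gives h_{18} = -68.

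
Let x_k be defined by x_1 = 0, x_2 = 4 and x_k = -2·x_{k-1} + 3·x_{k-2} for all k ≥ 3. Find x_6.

244

Step forward from the initial values:
x_3 = -8; x_4 = 28; x_5 = -80; x_6 = 244.
(Characteristic roots are 1 and -3.)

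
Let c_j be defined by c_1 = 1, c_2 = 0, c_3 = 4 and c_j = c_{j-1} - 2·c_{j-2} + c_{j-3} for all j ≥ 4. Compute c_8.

Iterate the recurrence:
c_4 = 5;  c_5 = -3;  c_6 = -9;  c_7 = 2;  c_8 = 17.

17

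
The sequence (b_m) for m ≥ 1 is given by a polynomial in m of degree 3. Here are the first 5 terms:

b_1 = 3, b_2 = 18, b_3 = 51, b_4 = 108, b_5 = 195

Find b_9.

1st diffs: 15, 33, 57, 87.
2nd diffs: 18, 24, 30.
3rd diffs: 6, 6 (constant).
So b_m = m^3 + 3m^2 - m.
Evaluating at m = 9 gives b_9 = 963.

963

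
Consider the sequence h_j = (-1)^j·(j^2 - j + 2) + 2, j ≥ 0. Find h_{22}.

466

(-1)^22 = 1; j^2 - j + 2 at j=22 is 464; so h_{22} = 466.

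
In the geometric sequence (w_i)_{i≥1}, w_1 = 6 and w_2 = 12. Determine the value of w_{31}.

Common ratio r = 2.
w_i = 6·2^(i-1).
w_{31} = 6·2^30 = 6442450944.

6442450944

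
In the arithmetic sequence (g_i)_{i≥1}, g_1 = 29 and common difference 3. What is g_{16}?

g_i = 29 + (i - 1)·3.
g_{16} = 29 + 15·3 = 74.

74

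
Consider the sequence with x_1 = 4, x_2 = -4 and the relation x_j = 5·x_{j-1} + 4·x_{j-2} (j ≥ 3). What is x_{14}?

Applying the relation repeatedly:
x_3 = -4; x_4 = -36; x_5 = -196; …; x_{11} = -6768004; x_{12} = -38588196; x_{13} = -220012996; x_{14} = -1254417764.

-1254417764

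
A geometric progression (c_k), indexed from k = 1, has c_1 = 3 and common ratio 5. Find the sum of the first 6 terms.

c_k = 3·5^(k-1).
S = 3·(5^6 - 1)/(5 - 1) = 3·(15625 - 1)/(4) = 11718.

11718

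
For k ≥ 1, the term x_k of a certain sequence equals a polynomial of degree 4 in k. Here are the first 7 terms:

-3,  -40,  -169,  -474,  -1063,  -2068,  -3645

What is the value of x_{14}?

-48844

1st diffs: -37, -129, -305, -589, -1005, -1577.
2nd diffs: -92, -176, -284, -416, -572.
3rd diffs: -84, -108, -132, -156.
4th diffs: -24, -24, -24 (constant).
Newton forward-difference form: x_k = -3 + (-37)·C(k-1,1) + (-92)·C(k-1,2) + (-84)·C(k-1,3) + (-24)·C(k-1,4).
At k = 14: k-1 = 13, so x_{14} = -3 - 481 - 7176 - 24024 - 17160 = -48844.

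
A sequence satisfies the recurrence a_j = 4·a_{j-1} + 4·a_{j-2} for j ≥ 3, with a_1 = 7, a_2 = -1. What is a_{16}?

15334162432

Iterate the recurrence:
a_3 = 24;  a_4 = 92;  a_5 = 464;  …;  a_{13} = 136220672;  a_{14} = 657731584;  a_{15} = 3175809024;  a_{16} = 15334162432.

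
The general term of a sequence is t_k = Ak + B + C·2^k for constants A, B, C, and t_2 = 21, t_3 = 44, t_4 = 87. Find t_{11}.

10268

The three given values yield: 2A + B + 4C = 21; 3A + B + 8C = 44; 4A + B + 16C = 87.
Subtracting the first from the second: A + 4C = 23.
Subtracting the second from the third: A + 8C = 43.
Solving: C = 5, A = 3, then B = -5.
So t_k = 3·k + (-5) + 5·2^k; at k=11 this is 10268.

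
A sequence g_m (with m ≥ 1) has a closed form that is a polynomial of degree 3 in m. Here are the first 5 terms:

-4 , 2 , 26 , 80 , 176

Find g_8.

1st diffs: 6, 24, 54, 96.
2nd diffs: 18, 30, 42.
3rd diffs: 12, 12 (constant).
Newton forward-difference form: g_m = -4 + 6·C(m-1,1) + 18·C(m-1,2) + 12·C(m-1,3).
At m = 8: m-1 = 7, so g_8 = -4 + 42 + 378 + 420 = 836.

836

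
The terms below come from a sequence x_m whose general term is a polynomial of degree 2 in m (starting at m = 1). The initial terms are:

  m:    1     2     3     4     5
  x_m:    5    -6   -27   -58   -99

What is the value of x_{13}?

-787

1st diffs: -11, -21, -31, -41.
2nd diffs: -10, -10, -10 (constant).
Newton forward-difference form: x_m = 5 + (-11)·C(m-1,1) + (-10)·C(m-1,2).
At m = 13: m-1 = 12, so x_{13} = 5 - 132 - 660 = -787.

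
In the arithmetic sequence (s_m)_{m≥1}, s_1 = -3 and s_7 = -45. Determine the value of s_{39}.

Common difference d = (-45 - (-3)) / (7 - 1) = -7.
s_m = -3 + (m - 1)·(-7).
s_{39} = -3 + 38·(-7) = -269.

-269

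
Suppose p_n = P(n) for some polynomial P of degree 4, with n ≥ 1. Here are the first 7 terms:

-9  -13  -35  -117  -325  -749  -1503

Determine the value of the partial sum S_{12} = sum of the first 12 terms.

-44130

1st diffs: -4, -22, -82, -208, -424, -754.
2nd diffs: -18, -60, -126, -216, -330.
3rd diffs: -42, -66, -90, -114.
4th diffs: -24, -24, -24 (constant).
Newton forward-difference form: p_n = -9 + (-4)·C(n-1,1) + (-18)·C(n-1,2) + (-42)·C(n-1,3) + (-24)·C(n-1,4).
Continuing: …, -2725, -4577, -7245, -10939, …, p_{12} = -15893.
Summing n = 1..12 (12 terms) gives -44130.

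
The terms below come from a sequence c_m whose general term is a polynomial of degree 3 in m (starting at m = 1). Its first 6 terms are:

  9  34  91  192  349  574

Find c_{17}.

10969

1st diffs: 25, 57, 101, 157, 225.
2nd diffs: 32, 44, 56, 68.
3rd diffs: 12, 12, 12 (constant).
So c_m = 2m^3 + 4m^2 - m + 4.
Evaluating at m = 17 gives c_{17} = 10969.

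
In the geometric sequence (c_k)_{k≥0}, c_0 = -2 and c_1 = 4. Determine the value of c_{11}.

Common ratio r = -2.
c_k = (-2)·(-2)^(k-0).
c_{11} = (-2)·(-2)^11 = 4096.

4096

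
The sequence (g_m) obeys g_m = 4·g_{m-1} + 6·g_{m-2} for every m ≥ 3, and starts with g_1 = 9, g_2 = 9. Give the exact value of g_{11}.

g_3 = 90  g_4 = 414  g_5 = 2196  g_6 = 11268  g_7 = 58248  g_8 = 300600  g_9 = 1551888  g_{10} = 8011152  g_{11} = 41355936.

41355936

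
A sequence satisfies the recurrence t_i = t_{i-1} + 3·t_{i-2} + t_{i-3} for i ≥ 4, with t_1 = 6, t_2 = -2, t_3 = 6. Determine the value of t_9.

678

Applying the relation repeatedly:
t_4 = 6  t_5 = 22  t_6 = 46  t_7 = 118  t_8 = 278  t_9 = 678.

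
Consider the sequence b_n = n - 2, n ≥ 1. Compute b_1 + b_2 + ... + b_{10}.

35

Over n = 1..10: Σn = 55.
Total = (1)·55 + (-2)·10 = 35.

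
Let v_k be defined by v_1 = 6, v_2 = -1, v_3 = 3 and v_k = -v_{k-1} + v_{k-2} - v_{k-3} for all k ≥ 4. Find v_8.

v_4 = -10;  v_5 = 14;  v_6 = -27;  v_7 = 51;  v_8 = -92.

-92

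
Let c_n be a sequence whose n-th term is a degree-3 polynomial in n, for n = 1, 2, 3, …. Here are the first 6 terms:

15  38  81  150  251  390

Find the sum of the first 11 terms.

6710

1st diffs: 23, 43, 69, 101, 139.
2nd diffs: 20, 26, 32, 38.
3rd diffs: 6, 6, 6 (constant).
So c_n = n^3 + 4n^2 + 4n + 6.
Continuing: …, 573, 806, 1095, 1446, …, c_{11} = 1865.
Summing n = 1..11 (11 terms) gives 6710.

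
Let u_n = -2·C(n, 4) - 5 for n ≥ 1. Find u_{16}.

-3645

C(16, 4) = 1820, so u_{16} = -3645.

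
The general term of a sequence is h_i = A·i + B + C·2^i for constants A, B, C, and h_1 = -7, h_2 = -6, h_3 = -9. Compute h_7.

-229

The three given values yield: A + B + 2C = -7; 2A + B + 4C = -6; 3A + B + 8C = -9.
Subtracting the first from the second: A + 2C = 1.
Subtracting the second from the third: A + 4C = -3.
Solving: C = -2, A = 5, then B = -8.
Therefore h_7 = 35 + (-8) + (-2)·128 = -229.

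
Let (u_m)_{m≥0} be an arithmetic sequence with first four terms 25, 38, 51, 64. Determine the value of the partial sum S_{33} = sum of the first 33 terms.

7689

Common difference d = 13.
u_m = 25 + (m - 0)·13.
u_{32} = 441; S = 33·(25 + 441)/2 = 7689.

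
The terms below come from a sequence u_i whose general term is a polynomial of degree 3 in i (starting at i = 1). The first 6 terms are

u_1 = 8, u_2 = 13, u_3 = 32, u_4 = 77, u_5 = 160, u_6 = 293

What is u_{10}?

1565

1st diffs: 5, 19, 45, 83, 133.
2nd diffs: 14, 26, 38, 50.
3rd diffs: 12, 12, 12 (constant).
Newton forward-difference form: u_i = 8 + 5·C(i-1,1) + 14·C(i-1,2) + 12·C(i-1,3).
At i = 10: i-1 = 9, so u_{10} = 8 + 45 + 504 + 1008 = 1565.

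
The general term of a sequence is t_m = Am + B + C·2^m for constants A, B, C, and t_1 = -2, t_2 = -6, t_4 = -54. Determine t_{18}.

Plug in m = 1, 2, 4: A + B + 2C = -2; 2A + B + 4C = -6; 4A + B + 16C = -54.
Subtracting the first from the second: A + 2C = -4.
Subtracting the second from the third: 2A + 12C = -48.
Solving: C = -5, A = 6, then B = 2.
So t_m = 6·m + 2 + (-5)·2^m; at m=18 this is -1310610.

-1310610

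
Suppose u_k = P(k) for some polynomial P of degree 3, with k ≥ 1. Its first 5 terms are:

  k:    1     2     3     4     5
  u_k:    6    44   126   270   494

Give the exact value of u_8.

1st diffs: 38, 82, 144, 224.
2nd diffs: 44, 62, 80.
3rd diffs: 18, 18 (constant).
Newton forward-difference form: u_k = 6 + 38·C(k-1,1) + 44·C(k-1,2) + 18·C(k-1,3).
At k = 8: k-1 = 7, so u_8 = 6 + 266 + 924 + 630 = 1826.

1826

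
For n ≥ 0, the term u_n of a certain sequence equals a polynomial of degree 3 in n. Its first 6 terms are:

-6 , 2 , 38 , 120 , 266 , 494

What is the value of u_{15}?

11244

1st diffs: 8, 36, 82, 146, 228.
2nd diffs: 28, 46, 64, 82.
3rd diffs: 18, 18, 18 (constant).
So u_n = 3n^3 + 5n^2 - 6.
Evaluating at n = 15 gives u_{15} = 11244.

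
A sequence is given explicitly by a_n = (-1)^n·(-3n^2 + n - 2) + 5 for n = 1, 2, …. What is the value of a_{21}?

1309

(-1)^21 = -1; -3n^2 + n - 2 at n=21 is -1304; so a_{21} = 1309.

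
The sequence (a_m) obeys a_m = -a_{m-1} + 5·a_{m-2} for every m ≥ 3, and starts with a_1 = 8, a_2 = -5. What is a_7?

Compute successive terms:
a_3 = 45, a_4 = -70, a_5 = 295, a_6 = -645, a_7 = 2120.

2120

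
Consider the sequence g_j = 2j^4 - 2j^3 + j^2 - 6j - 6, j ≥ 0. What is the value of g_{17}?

157397

g_{17} = 2·17^4 - 2·17^3 + 1·17^2 - 6·17 - 6 = 157397.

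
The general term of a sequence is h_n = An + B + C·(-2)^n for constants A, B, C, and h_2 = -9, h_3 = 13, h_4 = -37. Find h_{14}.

-32793

Write the equations: 2A + B + 4C = -9; 3A + B - 8C = 13; 4A + B + 16C = -37.
Subtracting the first from the second: A - 12C = 22.
Subtracting the second from the third: A + 24C = -50.
Solving: C = -2, A = -2, then B = 3.
Therefore h_{14} = -28 + 3 + (-2)·16384 = -32793.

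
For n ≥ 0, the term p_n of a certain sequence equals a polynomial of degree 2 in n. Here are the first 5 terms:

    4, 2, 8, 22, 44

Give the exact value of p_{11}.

1st diffs: -2, 6, 14, 22.
2nd diffs: 8, 8, 8 (constant).
Newton forward-difference form: p_n = 4 + (-2)·C(n,1) + 8·C(n,2).
At n = 11: n = 11, so p_{11} = 4 - 22 + 440 = 422.

422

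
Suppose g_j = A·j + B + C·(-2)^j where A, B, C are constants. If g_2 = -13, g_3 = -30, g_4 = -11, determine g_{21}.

-2097264

At j = 2, 3, 4: 2A + B + 4C = -13; 3A + B - 8C = -30; 4A + B + 16C = -11.
Subtracting the first from the second: A - 12C = -17.
Subtracting the second from the third: A + 24C = 19.
Solving: C = 1, A = -5, then B = -7.
Therefore g_{21} = -105 + (-7) + 1·(-2097152) = -2097264.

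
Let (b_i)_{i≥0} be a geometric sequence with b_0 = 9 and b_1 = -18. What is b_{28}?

2415919104

Common ratio r = -2.
b_i = 9·(-2)^(i-0).
b_{28} = 9·(-2)^28 = 2415919104.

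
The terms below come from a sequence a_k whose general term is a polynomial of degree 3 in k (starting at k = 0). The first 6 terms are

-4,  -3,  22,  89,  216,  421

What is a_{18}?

1st diffs: 1, 25, 67, 127, 205.
2nd diffs: 24, 42, 60, 78.
3rd diffs: 18, 18, 18 (constant).
So a_k = 3k^3 + 3k^2 - 5k - 4.
Evaluating at k = 18 gives a_{18} = 18374.

18374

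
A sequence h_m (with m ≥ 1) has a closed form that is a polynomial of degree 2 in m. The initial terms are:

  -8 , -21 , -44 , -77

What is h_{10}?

-485

1st diffs: -13, -23, -33.
2nd diffs: -10, -10 (constant).
Newton forward-difference form: h_m = -8 + (-13)·C(m-1,1) + (-10)·C(m-1,2).
At m = 10: m-1 = 9, so h_{10} = -8 - 117 - 360 = -485.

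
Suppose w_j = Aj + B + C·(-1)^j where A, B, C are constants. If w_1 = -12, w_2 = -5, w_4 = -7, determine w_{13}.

At j = 1, 2, 4: A + B - C = -12; 2A + B + C = -5; 4A + B + C = -7.
Subtracting the first from the second: A + 2C = 7.
Subtracting the second from the third: 2A = -2.
Solving: C = 4, A = -1, then B = -7.
Therefore w_{13} = -13 + (-7) + 4·(-1) = -24.

-24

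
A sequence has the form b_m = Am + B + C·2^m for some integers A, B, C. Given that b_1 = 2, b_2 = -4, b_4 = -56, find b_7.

-604

Plug in m = 1, 2, 4: A + B + 2C = 2; 2A + B + 4C = -4; 4A + B + 16C = -56.
Subtracting the first from the second: A + 2C = -6.
Subtracting the second from the third: 2A + 12C = -52.
Solving: C = -5, A = 4, then B = 8.
So b_m = 4·m + 8 + (-5)·2^m; at m=7 this is -604.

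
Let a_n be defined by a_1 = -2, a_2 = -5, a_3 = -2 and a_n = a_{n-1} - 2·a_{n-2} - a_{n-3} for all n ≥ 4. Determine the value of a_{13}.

Iterate the recurrence:
a_4 = 10;  a_5 = 19;  a_6 = 1;  a_7 = -47;  a_8 = -68;  a_9 = 25;  a_{10} = 208;  a_{11} = 226;  a_{12} = -215;  a_{13} = -875.

-875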